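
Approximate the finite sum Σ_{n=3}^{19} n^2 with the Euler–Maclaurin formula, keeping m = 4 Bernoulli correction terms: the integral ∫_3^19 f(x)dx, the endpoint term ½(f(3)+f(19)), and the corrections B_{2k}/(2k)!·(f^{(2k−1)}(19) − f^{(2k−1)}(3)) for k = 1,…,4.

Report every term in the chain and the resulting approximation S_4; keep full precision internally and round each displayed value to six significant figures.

S_4 ≈ 2465.00

Integral: ∫_3^19 x^2 dx = 2277.33.
Endpoint term: (f(3) + f(19))/2 = (9.00000 + 361.000)/2 = 185.000.
Integral + boundary = 2462.33.
k=1: B_{2}/(2)! × [f^{(1)}(19) − f^{(1)}(3)] = 1/12 × (38.0000 − 6.00000) = 2.66667.
Partial sum through k=1: 2465.00.
k=2: B_{4}/(4)! × [f^{(3)}(19) − f^{(3)}(3)] = −1/720 × (0.00000 − 0.00000) = 0.00000.
Partial sum through k=2: 2465.00.
k=3: B_{6}/(6)! × [f^{(5)}(19) − f^{(5)}(3)] = 1/30240 × (0.00000 − 0.00000) = 0.00000.
Partial sum through k=3: 2465.00.
k=4: B_{8}/(8)! × [f^{(7)}(19) − f^{(7)}(3)] = −1/1209600 × (0.00000 − 0.00000) = 0.00000.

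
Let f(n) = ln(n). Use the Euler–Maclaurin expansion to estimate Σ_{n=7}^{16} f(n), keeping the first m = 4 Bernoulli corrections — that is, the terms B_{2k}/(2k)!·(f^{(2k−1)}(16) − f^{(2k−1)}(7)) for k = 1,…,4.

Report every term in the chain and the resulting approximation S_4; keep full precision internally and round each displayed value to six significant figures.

S_4 ≈ 24.0926

Integral: ∫_7^16 ln(x) dx = 21.7400.
½[f(7) + f(16)] = ½[1.94591 + 2.77259] = 2.35925.
So far: 24.0993.
Correction k=1: B_{2}/2! · (f^{(1)}(16) − f^{(1)}(7)) = 1/12 · (0.0625000 − 0.142857) = -0.00669643.
After k=1: 24.0926.
Correction k=2: B_{4}/4! · (f^{(3)}(16) − f^{(3)}(7)) = −1/720 · (0.000488281 − 0.00583090) = 7.42031e-06.
After k=2: 24.0926.
Correction k=3: B_{6}/6! · (f^{(5)}(16) − f^{(5)}(7)) = 1/30240 · (2.28882e-05 − 0.00142798) = -4.64646e-08.
After k=3: 24.0926.
Correction k=4: B_{8}/8! · (f^{(7)}(16) − f^{(7)}(7)) = −1/1209600 · (2.68221e-06 − 0.000874271) = 7.20560e-10.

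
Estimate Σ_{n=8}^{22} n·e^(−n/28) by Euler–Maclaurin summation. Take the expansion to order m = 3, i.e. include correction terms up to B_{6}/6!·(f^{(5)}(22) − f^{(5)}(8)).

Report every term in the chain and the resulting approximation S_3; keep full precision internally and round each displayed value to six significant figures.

Integral: ∫_8^22 x·e^(−x/28) dx = 119.377.
½[f(8) + f(22)] = ½[6.01182 + 10.0275] = 8.01964.
So far: 127.397.
k=1: B_{2}/(2)! × [f^{(1)}(22) − f^{(1)}(8)] = 1/12 × (0.0976701 − 0.536769) = -0.0365916.
After k=1: 127.361.
k=2: B_{4}/(4)! × [f^{(3)}(22) − f^{(3)}(8)] = −1/720 × (0.00128732 − 0.00260169) = 1.82551e-06.
After k=2: 127.361.
k=3: B_{6}/(6)! × [f^{(5)}(22) − f^{(5)}(8)] = 1/30240 × (3.12508e-06 − 5.76368e-06) = -8.72554e-11.

S_3 ≈ 127.361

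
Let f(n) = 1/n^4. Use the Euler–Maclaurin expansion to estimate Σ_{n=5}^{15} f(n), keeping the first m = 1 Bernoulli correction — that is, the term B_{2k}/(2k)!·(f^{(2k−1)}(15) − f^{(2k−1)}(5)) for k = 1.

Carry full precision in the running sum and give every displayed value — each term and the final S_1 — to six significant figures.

∫_5^15 1/x^4 dx evaluates to 0.00256790.
Endpoint term: (f(5) + f(15))/2 = (0.00160000 + 1.97531e-05)/2 = 0.000809877.
So far: 0.00337778.
Order-1 term: 1/12 · (-5.26749e-06 − (-0.00128000)) = 0.000106228.

S_1 ≈ 0.00348401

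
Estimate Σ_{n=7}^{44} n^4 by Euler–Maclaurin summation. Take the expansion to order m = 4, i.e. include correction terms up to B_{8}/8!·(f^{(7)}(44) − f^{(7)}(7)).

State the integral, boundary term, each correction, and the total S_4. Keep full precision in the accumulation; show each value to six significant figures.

Integral: ∫_7^44 x^4 dx = 3.29799e+07.
Endpoint term: (f(7) + f(44))/2 = (2401.00 + 3.74810e+06)/2 = 1.87525e+06.
Running total after boundary: 3.48551e+07.
Correction k=1: B_{2}/2! · (f^{(1)}(44) − f^{(1)}(7)) = 1/12 · (340736 − 1372.00) = 28280.3.
Partial sum through k=1: 3.48834e+07.
Correction k=2: B_{4}/4! · (f^{(3)}(44) − f^{(3)}(7)) = −1/720 · (1056.00 − 168.000) = -1.23333.
Partial sum through k=2: 3.48834e+07.
Correction k=3: B_{6}/6! · (f^{(5)}(44) − f^{(5)}(7)) = 1/30240 · (0.00000 − 0.00000) = 0.00000.
Partial sum through k=3: 3.48834e+07.
Correction k=4: B_{8}/8! · (f^{(7)}(44) − f^{(7)}(7)) = −1/1209600 · (0.00000 − 0.00000) = 0.00000.

S_4 ≈ 3.48834e+07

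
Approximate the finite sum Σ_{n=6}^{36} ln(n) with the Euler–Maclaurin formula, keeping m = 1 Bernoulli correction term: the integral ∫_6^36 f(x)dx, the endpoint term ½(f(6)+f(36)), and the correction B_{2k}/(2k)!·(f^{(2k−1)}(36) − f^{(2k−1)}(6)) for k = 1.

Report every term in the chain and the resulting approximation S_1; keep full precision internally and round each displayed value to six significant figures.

S_1 ≈ 90.9322

The integral term ∫_6^36 ln(x) dx = 88.2561.
Boundary: ½(f(6) + f(36)) = ½(1.79176 + 3.58352) = 2.68764.
Integral + boundary = 90.9438.
Order-1 term: 1/12 · (0.0277778 − 0.166667) = -0.0115741.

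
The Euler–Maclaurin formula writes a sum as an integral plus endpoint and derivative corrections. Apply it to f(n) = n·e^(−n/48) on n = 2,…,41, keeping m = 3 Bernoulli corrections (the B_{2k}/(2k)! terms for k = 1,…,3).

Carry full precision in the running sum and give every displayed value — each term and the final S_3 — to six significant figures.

S_3 ≈ 493.344

The integral term ∫_2^41 x·e^(−x/48) dx = 483.730.
½[f(2) + f(41)] = ½[1.91838 + 17.4511] = 9.68476.
Running total after boundary: 493.415.
Order-1 term: 1/12 · (0.0620722 − 0.919223) = -0.0714293.
Running total after k=1: 493.344.
Order-2 term: −1/720 · (0.000396418 − 0.00123160) = 1.15997e-06.
Running total after k=2: 493.344.
Order-3 term: 1/30240 · (3.32420e-07 − 8.95932e-07) = -1.86347e-11.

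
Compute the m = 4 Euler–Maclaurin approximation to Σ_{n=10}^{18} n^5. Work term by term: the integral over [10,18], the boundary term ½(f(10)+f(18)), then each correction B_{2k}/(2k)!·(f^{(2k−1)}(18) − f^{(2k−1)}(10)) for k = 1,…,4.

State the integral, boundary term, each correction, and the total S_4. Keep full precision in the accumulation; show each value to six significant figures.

S_4 ≈ 6.53638e+06

∫_10^18 x^5 dx evaluates to 5.50204e+06.
½[f(10) + f(18)] = ½[100000 + 1.88957e+06] = 994784.
Running total after boundary: 6.49682e+06.
Order-1 term: 1/12 · (524880 − 50000.0) = 39573.3.
Partial sum through k=1: 6.53639e+06.
Order-2 term: −1/720 · (19440.0 − 6000.00) = -18.6667.
Partial sum through k=2: 6.53638e+06.
Order-3 term: 1/30240 · (120.000 − 120.000) = 0.00000.
Partial sum through k=3: 6.53638e+06.
Order-4 term: −1/1209600 · (0.00000 − 0.00000) = 0.00000.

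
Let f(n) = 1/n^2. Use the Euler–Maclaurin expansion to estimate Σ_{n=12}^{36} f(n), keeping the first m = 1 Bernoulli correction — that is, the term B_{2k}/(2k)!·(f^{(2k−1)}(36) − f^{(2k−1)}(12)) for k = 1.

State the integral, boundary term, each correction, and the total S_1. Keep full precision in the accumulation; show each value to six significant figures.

S_1 ≈ 0.0595065

Integral: ∫_12^36 1/x^2 dx = 0.0555556.
½[f(12) + f(36)] = ½[0.00694444 + 0.000771605] = 0.00385802.
So far: 0.0594136.
Order-1 term: 1/12 · (-4.28669e-05 − (-0.00115741)) = 9.28784e-05.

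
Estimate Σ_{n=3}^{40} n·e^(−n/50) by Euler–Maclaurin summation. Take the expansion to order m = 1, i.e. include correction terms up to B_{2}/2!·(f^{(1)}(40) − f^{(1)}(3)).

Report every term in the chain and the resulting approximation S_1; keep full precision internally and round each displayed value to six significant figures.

S_1 ≈ 484.029

Integral: ∫_3^40 x·e^(−x/50) dx = 473.696.
½[f(3) + f(40)] = ½[2.82529 + 17.9732] = 10.3992.
Running total after boundary: 484.095.
Order-1 term: 1/12 · (0.0898658 − 0.885259) = -0.0662827.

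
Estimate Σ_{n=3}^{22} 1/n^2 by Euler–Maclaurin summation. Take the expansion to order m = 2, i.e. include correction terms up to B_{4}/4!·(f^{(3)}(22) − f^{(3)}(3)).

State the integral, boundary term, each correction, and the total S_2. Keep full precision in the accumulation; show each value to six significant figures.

Integral: ∫_3^22 1/x^2 dx = 0.287879.
Boundary: ½(f(3) + f(22)) = ½(0.111111 + 0.00206612) = 0.0565886.
So far: 0.344467.
k=1: B_{2}/(2)! × [f^{(1)}(22) − f^{(1)}(3)] = 1/12 × (-0.000187829 − (-0.0740741)) = 0.00615719.
After k=1: 0.350625.
k=2: B_{4}/(4)! × [f^{(3)}(22) − f^{(3)}(3)] = −1/720 × (-4.65691e-06 − (-0.0987654)) = -0.000137168.

S_2 ≈ 0.350487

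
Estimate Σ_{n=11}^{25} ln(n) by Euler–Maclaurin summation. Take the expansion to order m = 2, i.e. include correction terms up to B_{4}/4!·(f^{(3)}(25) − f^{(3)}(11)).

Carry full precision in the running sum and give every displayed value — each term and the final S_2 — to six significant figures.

S_2 ≈ 42.8992

Integral: ∫_11^25 ln(x) dx = 40.0950.
Endpoint term: (f(11) + f(25))/2 = (2.39790 + 3.21888)/2 = 2.80839.
So far: 42.9034.
Order-1 term: 1/12 · (0.0400000 − 0.0909091) = -0.00424242.
After k=1: 42.8992.
Order-2 term: −1/720 · (0.000128000 − 0.00150263) = 1.90921e-06.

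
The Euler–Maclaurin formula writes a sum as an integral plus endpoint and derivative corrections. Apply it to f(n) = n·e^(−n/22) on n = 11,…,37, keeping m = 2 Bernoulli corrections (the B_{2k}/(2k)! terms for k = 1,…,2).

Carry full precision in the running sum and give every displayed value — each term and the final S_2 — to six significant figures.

S_2 ≈ 205.609

Integral: ∫_11^37 x·e^(−x/22) dx = 198.867.
Boundary: ½(f(11) + f(37)) = ½(6.67184 + 6.88331) = 6.77757.
Integral + boundary = 205.645.
k=1: B_{2}/(2)! × [f^{(1)}(37) − f^{(1)}(11)] = 1/12 × (-0.126842 − 0.303265) = -0.0358423.
Partial sum through k=1: 205.609.
k=2: B_{4}/(4)! × [f^{(3)}(37) − f^{(3)}(11)] = −1/720 × (0.000506670 − 0.00313291) = 3.64755e-06.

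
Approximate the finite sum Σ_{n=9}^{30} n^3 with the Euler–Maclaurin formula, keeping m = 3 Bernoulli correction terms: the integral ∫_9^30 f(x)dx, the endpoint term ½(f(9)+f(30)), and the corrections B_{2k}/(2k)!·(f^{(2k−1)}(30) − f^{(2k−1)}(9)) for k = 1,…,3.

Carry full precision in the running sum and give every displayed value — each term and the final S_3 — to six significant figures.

S_3 ≈ 214929

Integral: ∫_9^30 x^3 dx = 200860.
Endpoint term: (f(9) + f(30))/2 = (729.000 + 27000.0)/2 = 13864.5.
Running total after boundary: 214724.
Order-1 term: 1/12 · (2700.00 − 243.000) = 204.750.
Partial sum through k=1: 214929.
Order-2 term: −1/720 · (6.00000 − 6.00000) = 0.00000.
Partial sum through k=2: 214929.
Order-3 term: 1/30240 · (0.00000 − 0.00000) = 0.00000.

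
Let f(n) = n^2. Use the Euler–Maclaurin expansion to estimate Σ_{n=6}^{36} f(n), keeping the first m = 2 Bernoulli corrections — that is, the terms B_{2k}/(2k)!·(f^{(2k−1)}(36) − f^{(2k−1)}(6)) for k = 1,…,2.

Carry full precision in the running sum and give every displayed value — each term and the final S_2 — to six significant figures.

∫_6^36 x^2 dx evaluates to 15480.0.
Boundary: ½(f(6) + f(36)) = ½(36.0000 + 1296.00) = 666.000.
So far: 16146.0.
k=1: B_{2}/(2)! × [f^{(1)}(36) − f^{(1)}(6)] = 1/12 × (72.0000 − 12.0000) = 5.00000.
Partial sum through k=1: 16151.0.
k=2: B_{4}/(4)! × [f^{(3)}(36) − f^{(3)}(6)] = −1/720 × (0.00000 − 0.00000) = 0.00000.

S_2 ≈ 16151.0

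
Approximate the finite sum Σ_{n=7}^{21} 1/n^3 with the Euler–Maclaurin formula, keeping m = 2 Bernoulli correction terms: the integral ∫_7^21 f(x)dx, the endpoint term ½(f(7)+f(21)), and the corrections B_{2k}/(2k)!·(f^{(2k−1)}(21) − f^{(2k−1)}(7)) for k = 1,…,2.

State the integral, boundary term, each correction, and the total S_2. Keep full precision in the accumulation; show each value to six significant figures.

∫_7^21 1/x^3 dx evaluates to 0.00907029.
½[f(7) + f(21)] = ½[0.00291545 + 0.000107980] = 0.00151172.
So far: 0.0105820.
k=1: B_{2}/(2)! × [f^{(1)}(21) − f^{(1)}(7)] = 1/12 × (-1.54257e-05 − (-0.00124948)) = 0.000102838.
Partial sum through k=1: 0.0106848.
k=2: B_{4}/(4)! × [f^{(3)}(21) − f^{(3)}(7)] = −1/720 × (-6.99577e-07 − (-0.000509992)) = -7.07350e-07.

S_2 ≈ 0.0106841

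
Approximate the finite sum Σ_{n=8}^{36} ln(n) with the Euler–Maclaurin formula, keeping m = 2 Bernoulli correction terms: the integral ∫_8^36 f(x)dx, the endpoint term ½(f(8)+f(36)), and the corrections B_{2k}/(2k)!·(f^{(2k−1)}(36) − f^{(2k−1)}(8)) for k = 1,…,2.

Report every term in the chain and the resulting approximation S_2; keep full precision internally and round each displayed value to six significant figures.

S_2 ≈ 87.1945

Integral: ∫_8^36 ln(x) dx = 84.3711.
½[f(8) + f(36)] = ½[2.07944 + 3.58352] = 2.83148.
Running total after boundary: 87.2026.
Order-1 term: 1/12 · (0.0277778 − 0.125000) = -0.00810185.
Running total after k=1: 87.1945.
Order-2 term: −1/720 · (4.28669e-05 − 0.00390625) = 5.36581e-06.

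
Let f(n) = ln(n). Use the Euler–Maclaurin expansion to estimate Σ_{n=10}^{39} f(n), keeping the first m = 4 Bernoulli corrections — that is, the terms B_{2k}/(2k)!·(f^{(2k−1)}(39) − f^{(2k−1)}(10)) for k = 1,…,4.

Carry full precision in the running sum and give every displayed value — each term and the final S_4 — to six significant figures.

∫_10^39 ln(x) dx evaluates to 90.8531.
½[f(10) + f(39)] = ½[2.30259 + 3.66356] = 2.98307.
Integral + boundary = 93.8361.
k=1: B_{2}/(2)! × [f^{(1)}(39) − f^{(1)}(10)] = 1/12 × (0.0256410 − 0.100000) = -0.00619658.
After k=1: 93.8299.
k=2: B_{4}/(4)! × [f^{(3)}(39) − f^{(3)}(10)] = −1/720 × (3.37160e-05 − 0.00200000) = 2.73095e-06.
After k=2: 93.8299.
k=3: B_{6}/(6)! × [f^{(5)}(39) − f^{(5)}(10)] = 1/30240 × (2.66004e-07 − 0.000240000) = -7.92771e-09.
After k=3: 93.8299.
k=4: B_{8}/(8)! × [f^{(7)}(39) − f^{(7)}(10)] = −1/1209600 × (5.24663e-09 − 7.20000e-05) = 5.95195e-11.

S_4 ≈ 93.8299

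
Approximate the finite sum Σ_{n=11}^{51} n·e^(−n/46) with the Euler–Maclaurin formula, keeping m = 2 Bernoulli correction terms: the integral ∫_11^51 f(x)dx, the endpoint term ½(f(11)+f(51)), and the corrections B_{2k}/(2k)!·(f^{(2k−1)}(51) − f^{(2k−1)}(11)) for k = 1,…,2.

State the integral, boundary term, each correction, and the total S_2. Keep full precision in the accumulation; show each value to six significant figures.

∫_11^51 x·e^(−x/46) dx evaluates to 591.921.
Endpoint term: (f(11) + f(51))/2 = (8.66043 + 16.8294)/2 = 12.7449.
So far: 604.666.
Correction k=1: B_{2}/2! · (f^{(1)}(51) − f^{(1)}(11)) = 1/12 · (-0.0358684 − 0.599042) = -0.0529092.
Running total after k=1: 604.613.
Correction k=2: B_{4}/4! · (f^{(3)}(51) − f^{(3)}(11)) = −1/720 · (0.000294948 − 0.00102725) = 1.01709e-06.

S_2 ≈ 604.613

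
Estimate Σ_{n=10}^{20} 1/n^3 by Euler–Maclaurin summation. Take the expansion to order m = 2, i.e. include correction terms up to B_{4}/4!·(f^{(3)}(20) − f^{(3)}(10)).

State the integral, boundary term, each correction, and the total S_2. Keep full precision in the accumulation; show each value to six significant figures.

S_2 ≈ 0.00433586

The integral term ∫_10^20 1/x^3 dx = 0.00375000.
Endpoint term: (f(10) + f(20))/2 = (0.00100000 + 0.000125000)/2 = 0.000562500.
So far: 0.00431250.
Order-1 term: 1/12 · (-1.87500e-05 − (-0.000300000)) = 2.34375e-05.
Running total after k=1: 0.00433594.
Order-2 term: −1/720 · (-9.37500e-07 − (-6.00000e-05)) = -8.20312e-08.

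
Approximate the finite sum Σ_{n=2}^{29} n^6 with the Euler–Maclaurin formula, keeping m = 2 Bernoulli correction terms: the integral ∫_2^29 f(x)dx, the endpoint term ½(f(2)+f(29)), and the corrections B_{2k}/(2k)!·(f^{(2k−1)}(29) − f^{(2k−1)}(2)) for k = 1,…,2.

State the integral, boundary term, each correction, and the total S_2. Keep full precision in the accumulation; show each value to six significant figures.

S_2 ≈ 2.77193e+09

∫_2^29 x^6 dx evaluates to 2.46427e+09.
Boundary: ½(f(2) + f(29)) = ½(64.0000 + 5.94823e+08) = 2.97412e+08.
So far: 2.76168e+09.
Order-1 term: 1/12 · (1.23067e+08 − 192.000) = 1.02556e+07.
After k=1: 2.77194e+09.
Order-2 term: −1/720 · (2.92668e+06 − 960.000) = -4063.50.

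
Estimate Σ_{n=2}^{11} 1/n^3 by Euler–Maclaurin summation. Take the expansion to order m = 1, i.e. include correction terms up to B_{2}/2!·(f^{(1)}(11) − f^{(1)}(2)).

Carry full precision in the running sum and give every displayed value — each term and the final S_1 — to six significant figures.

S_1 ≈ 0.199351

Integral: ∫_2^11 1/x^3 dx = 0.120868.
½[f(2) + f(11)] = ½[0.125000 + 0.000751315] = 0.0628757.
So far: 0.183743.
k=1: B_{2}/(2)! × [f^{(1)}(11) − f^{(1)}(2)] = 1/12 × (-0.000204904 − (-0.187500)) = 0.0156079.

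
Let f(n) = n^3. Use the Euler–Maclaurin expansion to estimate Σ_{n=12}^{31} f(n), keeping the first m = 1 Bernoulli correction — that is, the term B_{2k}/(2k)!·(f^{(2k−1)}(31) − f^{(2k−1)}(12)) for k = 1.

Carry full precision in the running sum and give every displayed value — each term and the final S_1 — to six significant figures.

∫_12^31 x^3 dx evaluates to 225696.
Boundary: ½(f(12) + f(31)) = ½(1728.00 + 29791.0) = 15759.5.
Integral + boundary = 241456.
k=1: B_{2}/(2)! × [f^{(1)}(31) − f^{(1)}(12)] = 1/12 × (2883.00 − 432.000) = 204.250.

S_1 ≈ 241660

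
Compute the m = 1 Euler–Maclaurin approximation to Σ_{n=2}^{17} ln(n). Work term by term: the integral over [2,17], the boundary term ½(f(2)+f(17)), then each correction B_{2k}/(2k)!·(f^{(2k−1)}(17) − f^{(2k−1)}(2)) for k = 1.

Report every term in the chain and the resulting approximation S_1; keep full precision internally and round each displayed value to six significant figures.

S_1 ≈ 33.5047

Integral: ∫_2^17 ln(x) dx = 31.7783.
½[f(2) + f(17)] = ½[0.693147 + 2.83321] = 1.76318.
Integral + boundary = 33.5415.
Order-1 term: 1/12 · (0.0588235 − 0.500000) = -0.0367647.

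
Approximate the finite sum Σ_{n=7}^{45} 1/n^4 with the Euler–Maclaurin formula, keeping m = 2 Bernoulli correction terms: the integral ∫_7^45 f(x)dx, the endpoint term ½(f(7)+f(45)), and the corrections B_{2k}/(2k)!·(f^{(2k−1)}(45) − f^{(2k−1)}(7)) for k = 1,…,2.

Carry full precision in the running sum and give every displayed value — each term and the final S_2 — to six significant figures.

∫_7^45 1/x^4 dx evaluates to 0.000968159.
½[f(7) + f(45)] = ½[0.000416493 + 2.43865e-07] = 0.000208368.
Running total after boundary: 0.00117653.
Correction k=1: B_{2}/2! · (f^{(1)}(45) − f^{(1)}(7)) = 1/12 · (-2.16769e-08 − (-0.000237996)) = 1.98312e-05.
After k=1: 0.00119636.
Correction k=2: B_{4}/4! · (f^{(3)}(45) − f^{(3)}(7)) = −1/720 · (-3.21139e-10 − (-0.000145712)) = -2.02377e-07.

S_2 ≈ 0.00119616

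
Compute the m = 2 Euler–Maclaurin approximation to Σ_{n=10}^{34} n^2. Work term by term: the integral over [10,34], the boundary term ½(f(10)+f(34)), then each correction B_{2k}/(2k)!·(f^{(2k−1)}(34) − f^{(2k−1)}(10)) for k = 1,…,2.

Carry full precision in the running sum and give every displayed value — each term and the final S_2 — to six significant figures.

S_2 ≈ 13400.0

Integral: ∫_10^34 x^2 dx = 12768.0.
Endpoint term: (f(10) + f(34))/2 = (100.000 + 1156.00)/2 = 628.000.
Integral + boundary = 13396.0.
Correction k=1: B_{2}/2! · (f^{(1)}(34) − f^{(1)}(10)) = 1/12 · (68.0000 − 20.0000) = 4.00000.
After k=1: 13400.0.
Correction k=2: B_{4}/4! · (f^{(3)}(34) − f^{(3)}(10)) = −1/720 · (0.00000 − 0.00000) = 0.00000.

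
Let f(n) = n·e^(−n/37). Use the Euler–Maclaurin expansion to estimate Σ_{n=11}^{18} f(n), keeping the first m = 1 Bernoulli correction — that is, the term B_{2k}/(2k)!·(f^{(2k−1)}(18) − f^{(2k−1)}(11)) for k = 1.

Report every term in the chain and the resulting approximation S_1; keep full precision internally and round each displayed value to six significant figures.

S_1 ≈ 77.7726

Integral: ∫_11^18 x·e^(−x/37) dx = 68.1712.
Endpoint term: (f(11) + f(18))/2 = (8.17105 + 11.0661)/2 = 9.61857.
So far: 77.7898.
k=1: B_{2}/(2)! × [f^{(1)}(18) − f^{(1)}(11)] = 1/12 × (0.315699 − 0.521984) = -0.0171904.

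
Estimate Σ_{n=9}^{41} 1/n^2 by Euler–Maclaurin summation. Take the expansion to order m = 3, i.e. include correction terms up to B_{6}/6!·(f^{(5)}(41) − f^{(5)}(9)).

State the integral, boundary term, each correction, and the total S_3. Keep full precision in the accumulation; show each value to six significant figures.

The integral term ∫_9^41 1/x^2 dx = 0.0867209.
½[f(9) + f(41)] = ½[0.0123457 + 0.000594884] = 0.00647028.
So far: 0.0931911.
Order-1 term: 1/12 · (-2.90187e-05 − (-0.00274348)) = 0.000226205.
After k=1: 0.0934174.
Order-2 term: −1/720 · (-2.07153e-07 − (-0.000406442)) = -5.64215e-07.
After k=2: 0.0934168.
Order-3 term: 1/30240 · (-3.69697e-09 − (-0.000150534)) = 4.97786e-09.

S_3 ≈ 0.0934168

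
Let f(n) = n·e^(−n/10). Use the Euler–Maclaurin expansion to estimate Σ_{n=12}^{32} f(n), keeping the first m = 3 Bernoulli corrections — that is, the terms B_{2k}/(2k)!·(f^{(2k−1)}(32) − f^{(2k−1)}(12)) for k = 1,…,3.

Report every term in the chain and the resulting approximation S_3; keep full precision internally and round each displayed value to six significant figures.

Integral: ∫_12^32 x·e^(−x/10) dx = 49.1426.
Boundary: ½(f(12) + f(32)) = ½(3.61433 + 1.30439) = 2.45936.
Running total after boundary: 51.6020.
Correction k=1: B_{2}/2! · (f^{(1)}(32) − f^{(1)}(12)) = 1/12 · (-0.0896768 − (-0.0602388)) = -0.00245317.
Partial sum through k=1: 51.5995.
Correction k=2: B_{4}/4! · (f^{(3)}(32) − f^{(3)}(12)) = −1/720 · (-8.15244e-05 − 0.00542150) = 7.64308e-06.
Partial sum through k=2: 51.5995.
Correction k=3: B_{6}/6! · (f^{(5)}(32) − f^{(5)}(12)) = 1/30240 · (7.33720e-06 − 0.000114454) = -3.54222e-09.

S_3 ≈ 51.5995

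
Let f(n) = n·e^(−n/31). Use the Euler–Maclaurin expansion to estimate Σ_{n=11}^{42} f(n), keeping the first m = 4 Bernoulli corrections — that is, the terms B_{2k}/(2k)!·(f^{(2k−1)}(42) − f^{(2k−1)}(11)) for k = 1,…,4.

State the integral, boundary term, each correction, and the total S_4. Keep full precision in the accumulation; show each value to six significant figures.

S_4 ≈ 338.476

The integral term ∫_11^42 x·e^(−x/31) dx = 329.246.
Endpoint term: (f(11) + f(42))/2 = (7.71415 + 10.8355)/2 = 9.27484.
Integral + boundary = 338.521.
Correction k=1: B_{2}/2! · (f^{(1)}(42) − f^{(1)}(11)) = 1/12 · (-0.0915444 − 0.452443) = -0.0453323.
After k=1: 338.476.
Correction k=2: B_{4}/4! · (f^{(3)}(42) − f^{(3)}(11)) = −1/720 · (0.000441658 − 0.00193030) = 2.06756e-06.
After k=2: 338.476.
Correction k=3: B_{6}/6! · (f^{(5)}(42) − f^{(5)}(11)) = 1/30240 · (1.01829e-06 − 3.52736e-06) = -8.29719e-11.
After k=3: 338.476.
Correction k=4: B_{8}/8! · (f^{(7)}(42) − f^{(7)}(11)) = −1/1209600 · (1.64099e-09 − 5.25087e-09) = 2.98435e-15.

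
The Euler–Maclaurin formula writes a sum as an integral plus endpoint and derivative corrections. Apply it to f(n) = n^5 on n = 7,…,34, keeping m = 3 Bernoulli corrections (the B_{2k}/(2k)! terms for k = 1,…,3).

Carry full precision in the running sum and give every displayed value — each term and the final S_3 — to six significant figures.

∫_7^34 x^5 dx evaluates to 2.57448e+08.
Endpoint term: (f(7) + f(34))/2 = (16807.0 + 4.54354e+07)/2 = 2.27261e+07.
So far: 2.80174e+08.
Correction k=1: B_{2}/2! · (f^{(1)}(34) − f^{(1)}(7)) = 1/12 · (6.68168e+06 − 12005.0) = 555806.
Partial sum through k=1: 2.80730e+08.
Correction k=2: B_{4}/4! · (f^{(3)}(34) − f^{(3)}(7)) = −1/720 · (69360.0 − 2940.00) = -92.2500.
Partial sum through k=2: 2.80730e+08.
Correction k=3: B_{6}/6! · (f^{(5)}(34) − f^{(5)}(7)) = 1/30240 · (120.000 − 120.000) = 0.00000.

S_3 ≈ 2.80730e+08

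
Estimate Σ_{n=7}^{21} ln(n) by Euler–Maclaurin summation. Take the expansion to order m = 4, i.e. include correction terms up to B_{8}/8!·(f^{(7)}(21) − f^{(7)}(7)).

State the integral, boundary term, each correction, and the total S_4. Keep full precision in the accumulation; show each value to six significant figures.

∫_7^21 ln(x) dx evaluates to 36.3136.
Endpoint term: (f(7) + f(21))/2 = (1.94591 + 3.04452)/2 = 2.49522.
Running total after boundary: 38.8088.
k=1: B_{2}/(2)! × [f^{(1)}(21) − f^{(1)}(7)] = 1/12 × (0.0476190 − 0.142857) = -0.00793651.
Partial sum through k=1: 38.8009.
k=2: B_{4}/(4)! × [f^{(3)}(21) − f^{(3)}(7)] = −1/720 × (0.000215959 − 0.00583090) = 7.79853e-06.
Partial sum through k=2: 38.8009.
k=3: B_{6}/(6)! × [f^{(5)}(21) − f^{(5)}(7)] = 1/30240 × (5.87645e-06 − 0.00142798) = -4.70271e-08.
Partial sum through k=3: 38.8009.
k=4: B_{8}/(8)! × [f^{(7)}(21) − f^{(7)}(7)] = −1/1209600 × (3.99758e-07 − 0.000874271) = 7.22447e-10.

S_4 ≈ 38.8009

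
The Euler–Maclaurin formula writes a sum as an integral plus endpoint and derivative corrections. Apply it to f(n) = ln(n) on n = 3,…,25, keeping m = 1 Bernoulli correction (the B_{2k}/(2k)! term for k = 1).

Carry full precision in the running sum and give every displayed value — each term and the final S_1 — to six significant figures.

S_1 ≈ 57.3104

Integral: ∫_3^25 ln(x) dx = 55.1761.
Boundary: ½(f(3) + f(25)) = ½(1.09861 + 3.21888) = 2.15874.
So far: 57.3348.
Correction k=1: B_{2}/2! · (f^{(1)}(25) − f^{(1)}(3)) = 1/12 · (0.0400000 − 0.333333) = -0.0244444.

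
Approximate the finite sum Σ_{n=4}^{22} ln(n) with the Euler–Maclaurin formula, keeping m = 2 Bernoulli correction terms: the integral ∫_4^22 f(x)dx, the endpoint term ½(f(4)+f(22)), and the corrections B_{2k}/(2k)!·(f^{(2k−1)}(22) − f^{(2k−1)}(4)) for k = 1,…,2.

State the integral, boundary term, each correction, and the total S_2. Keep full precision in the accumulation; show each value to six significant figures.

∫_4^22 ln(x) dx evaluates to 44.4578.
½[f(4) + f(22)] = ½[1.38629 + 3.09104] = 2.23867.
Integral + boundary = 46.6964.
Correction k=1: B_{2}/2! · (f^{(1)}(22) − f^{(1)}(4)) = 1/12 · (0.0454545 − 0.250000) = -0.0170455.
Running total after k=1: 46.6794.
Correction k=2: B_{4}/4! · (f^{(3)}(22) − f^{(3)}(4)) = −1/720 · (0.000187829 − 0.0312500) = 4.31419e-05.

S_2 ≈ 46.6794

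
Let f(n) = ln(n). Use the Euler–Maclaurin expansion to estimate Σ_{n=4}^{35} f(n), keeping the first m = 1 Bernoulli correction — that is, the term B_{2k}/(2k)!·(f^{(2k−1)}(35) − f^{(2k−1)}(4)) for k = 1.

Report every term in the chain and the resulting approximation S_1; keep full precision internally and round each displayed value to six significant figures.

The integral term ∫_4^35 ln(x) dx = 87.8920.
Boundary: ½(f(4) + f(35)) = ½(1.38629 + 3.55535) = 2.47082.
So far: 90.3628.
Order-1 term: 1/12 · (0.0285714 − 0.250000) = -0.0184524.

S_1 ≈ 90.3444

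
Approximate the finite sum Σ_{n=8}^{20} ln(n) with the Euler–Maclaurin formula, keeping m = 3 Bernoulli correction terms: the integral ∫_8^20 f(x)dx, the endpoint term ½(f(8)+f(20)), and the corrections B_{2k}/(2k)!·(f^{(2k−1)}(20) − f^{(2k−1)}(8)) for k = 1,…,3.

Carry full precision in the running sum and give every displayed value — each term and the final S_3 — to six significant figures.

∫_8^20 ln(x) dx evaluates to 31.2791.
½[f(8) + f(20)] = ½[2.07944 + 2.99573] = 2.53759.
So far: 33.8167.
Correction k=1: B_{2}/2! · (f^{(1)}(20) − f^{(1)}(8)) = 1/12 · (0.0500000 − 0.125000) = -0.00625000.
Running total after k=1: 33.8105.
Correction k=2: B_{4}/4! · (f^{(3)}(20) − f^{(3)}(8)) = −1/720 · (0.000250000 − 0.00390625) = 5.07812e-06.
Running total after k=2: 33.8105.
Correction k=3: B_{6}/6! · (f^{(5)}(20) − f^{(5)}(8)) = 1/30240 · (7.50000e-06 − 0.000732422) = -2.39723e-08.

S_3 ≈ 33.8105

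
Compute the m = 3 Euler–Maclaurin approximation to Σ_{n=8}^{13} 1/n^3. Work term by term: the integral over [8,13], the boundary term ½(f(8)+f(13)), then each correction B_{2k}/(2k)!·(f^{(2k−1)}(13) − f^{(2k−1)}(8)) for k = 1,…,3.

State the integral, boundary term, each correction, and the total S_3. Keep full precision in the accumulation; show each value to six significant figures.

The integral term ∫_8^13 1/x^3 dx = 0.00485392.
½[f(8) + f(13)] = ½[0.00195312 + 0.000455166] = 0.00120415.
Running total after boundary: 0.00605807.
k=1: B_{2}/(2)! × [f^{(1)}(13) − f^{(1)}(8)] = 1/12 × (-0.000105038 − (-0.000732422)) = 5.22820e-05.
After k=1: 0.00611035.
k=2: B_{4}/(4)! × [f^{(3)}(13) − f^{(3)}(8)] = −1/720 × (-1.24306e-05 − (-0.000228882)) = -3.00627e-07.
After k=2: 0.00611005.
k=3: B_{6}/(6)! × [f^{(5)}(13) − f^{(5)}(8)] = 1/30240 × (-3.08925e-06 − (-0.000150204)) = 4.86490e-09.

S_3 ≈ 0.00611005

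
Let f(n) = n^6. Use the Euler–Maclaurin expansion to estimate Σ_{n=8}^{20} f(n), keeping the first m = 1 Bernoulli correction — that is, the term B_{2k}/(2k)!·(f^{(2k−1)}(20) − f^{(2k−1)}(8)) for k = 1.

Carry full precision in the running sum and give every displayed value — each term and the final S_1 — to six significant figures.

S_1 ≈ 2.16272e+08

The integral term ∫_8^20 x^6 dx = 1.82558e+08.
Endpoint term: (f(8) + f(20))/2 = (262144 + 6.40000e+07)/2 = 3.21311e+07.
So far: 2.14689e+08.
Correction k=1: B_{2}/2! · (f^{(1)}(20) − f^{(1)}(8)) = 1/12 · (1.92000e+07 − 196608) = 1.58362e+06.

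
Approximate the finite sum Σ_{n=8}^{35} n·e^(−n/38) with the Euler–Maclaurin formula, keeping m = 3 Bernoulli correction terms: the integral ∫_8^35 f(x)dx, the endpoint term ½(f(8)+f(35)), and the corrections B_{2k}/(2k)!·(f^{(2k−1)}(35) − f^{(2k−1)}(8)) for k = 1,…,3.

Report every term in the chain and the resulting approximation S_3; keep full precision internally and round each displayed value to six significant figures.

The integral term ∫_8^35 x·e^(−x/38) dx = 311.827.
Endpoint term: (f(8) + f(35))/2 = (6.48126 + 13.9335)/2 = 10.2074.
Running total after boundary: 322.034.
Correction k=1: B_{2}/2! · (f^{(1)}(35) − f^{(1)}(8)) = 1/12 · (0.0314289 − 0.639598) = -0.0506808.
Running total after k=1: 321.984.
Correction k=2: B_{4}/4! · (f^{(3)}(35) − f^{(3)}(8)) = −1/720 · (0.000573150 − 0.00156504) = 1.37762e-06.
Running total after k=2: 321.984.
Correction k=3: B_{6}/6! · (f^{(5)}(35) − f^{(5)}(8)) = 1/30240 · (7.78764e-07 − 1.86090e-06) = -3.57849e-11.

S_3 ≈ 321.984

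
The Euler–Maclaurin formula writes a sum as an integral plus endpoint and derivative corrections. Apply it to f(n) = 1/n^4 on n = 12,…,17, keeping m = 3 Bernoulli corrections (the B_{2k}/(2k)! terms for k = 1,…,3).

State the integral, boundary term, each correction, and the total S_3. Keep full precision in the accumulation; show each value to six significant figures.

The integral term ∫_12^17 1/x^4 dx = 0.000125054.
Boundary: ½(f(12) + f(17)) = ½(4.82253e-05 + 1.19730e-05) = 3.00992e-05.
Integral + boundary = 0.000155153.
k=1: B_{2}/(2)! × [f^{(1)}(17) − f^{(1)}(12)] = 1/12 × (-2.81719e-06 − (-1.60751e-05)) = 1.10483e-06.
Running total after k=1: 0.000156258.
k=2: B_{4}/(4)! × [f^{(3)}(17) − f^{(3)}(12)] = −1/720 × (-2.92441e-07 − (-3.34898e-06)) = -4.24519e-09.
Running total after k=2: 0.000156254.
k=3: B_{6}/(6)! × [f^{(5)}(17) − f^{(5)}(12)] = 1/30240 × (-5.66668e-08 − (-1.30238e-06)) = 4.11943e-11.

S_3 ≈ 0.000156254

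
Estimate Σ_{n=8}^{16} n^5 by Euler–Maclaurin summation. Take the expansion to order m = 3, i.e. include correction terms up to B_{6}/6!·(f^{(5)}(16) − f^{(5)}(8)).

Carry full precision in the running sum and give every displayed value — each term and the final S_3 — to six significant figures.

The integral term ∫_8^16 x^5 dx = 2.75251e+06.
Boundary: ½(f(8) + f(16)) = ½(32768.0 + 1.04858e+06) = 540672.
Integral + boundary = 3.29318e+06.
Correction k=1: B_{2}/2! · (f^{(1)}(16) − f^{(1)}(8)) = 1/12 · (327680 − 20480.0) = 25600.0.
After k=1: 3.31878e+06.
Correction k=2: B_{4}/4! · (f^{(3)}(16) − f^{(3)}(8)) = −1/720 · (15360.0 − 3840.00) = -16.0000.
After k=2: 3.31877e+06.
Correction k=3: B_{6}/6! · (f^{(5)}(16) − f^{(5)}(8)) = 1/30240 · (120.000 − 120.000) = 0.00000.

S_3 ≈ 3.31877e+06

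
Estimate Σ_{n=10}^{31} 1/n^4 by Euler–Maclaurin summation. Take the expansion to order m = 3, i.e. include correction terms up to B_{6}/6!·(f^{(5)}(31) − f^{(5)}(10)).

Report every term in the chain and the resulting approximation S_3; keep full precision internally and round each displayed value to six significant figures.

S_3 ≈ 0.000375991

Integral: ∫_10^31 1/x^4 dx = 0.000322144.
Endpoint term: (f(10) + f(31))/2 = (0.000100000 + 1.08281e-06)/2 = 5.05414e-05.
Integral + boundary = 0.000372686.
Order-1 term: 1/12 · (-1.39718e-07 − (-4.00000e-05)) = 3.32169e-06.
Running total after k=1: 0.000376007.
Order-2 term: −1/720 · (-4.36164e-09 − (-1.20000e-05)) = -1.66606e-08.
Running total after k=2: 0.000375991.
Order-3 term: 1/30240 · (-2.54164e-10 − (-6.72000e-06)) = 2.22214e-10.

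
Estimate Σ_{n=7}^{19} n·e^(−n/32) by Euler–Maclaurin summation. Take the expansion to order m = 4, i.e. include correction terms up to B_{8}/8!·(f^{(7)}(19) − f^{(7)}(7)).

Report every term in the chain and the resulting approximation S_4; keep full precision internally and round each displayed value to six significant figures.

Integral: ∫_7^19 x·e^(−x/32) dx = 101.520.
Endpoint term: (f(7) + f(19))/2 = (5.62466 + 10.4928)/2 = 8.05873.
Integral + boundary = 109.579.
k=1: B_{2}/(2)! × [f^{(1)}(19) − f^{(1)}(7)] = 1/12 × (0.224353 − 0.627752) = -0.0336166.
After k=1: 109.545.
k=2: B_{4}/(4)! × [f^{(3)}(19) − f^{(3)}(7)] = −1/720 × (0.00129771 − 0.00218242) = 1.22876e-06.
After k=2: 109.545.
k=3: B_{6}/(6)! × [f^{(5)}(19) − f^{(5)}(7)] = 1/30240 × (2.32064e-06 − 3.66387e-06) = -4.44190e-11.
After k=3: 109.545.
k=4: B_{8}/(8)! × [f^{(7)}(19) − f^{(7)}(7)] = −1/1209600 × (3.29490e-09 − 5.07467e-09) = 1.47138e-15.

S_4 ≈ 109.545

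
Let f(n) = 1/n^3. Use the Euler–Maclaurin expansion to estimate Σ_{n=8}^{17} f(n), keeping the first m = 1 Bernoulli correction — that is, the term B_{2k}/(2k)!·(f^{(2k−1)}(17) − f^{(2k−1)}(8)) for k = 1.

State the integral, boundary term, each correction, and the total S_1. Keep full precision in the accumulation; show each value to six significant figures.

Integral: ∫_8^17 1/x^3 dx = 0.00608240.
Endpoint term: (f(8) + f(17))/2 = (0.00195312 + 0.000203542)/2 = 0.00107833.
So far: 0.00716073.
Order-1 term: 1/12 · (-3.59191e-05 − (-0.000732422)) = 5.80419e-05.

S_1 ≈ 0.00721877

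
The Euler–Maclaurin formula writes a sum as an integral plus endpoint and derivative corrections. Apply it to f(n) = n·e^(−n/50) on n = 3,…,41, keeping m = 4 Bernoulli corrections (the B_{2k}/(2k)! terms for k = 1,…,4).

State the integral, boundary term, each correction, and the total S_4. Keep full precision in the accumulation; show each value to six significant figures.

∫_3^41 x·e^(−x/50) dx evaluates to 491.712.
Boundary: ½(f(3) + f(41)) = ½(2.82529 + 18.0577) = 10.4415.
Running total after boundary: 502.153.
k=1: B_{2}/(2)! × [f^{(1)}(41) − f^{(1)}(3)] = 1/12 × (0.0792777 − 0.885259) = -0.0671651.
Running total after k=1: 502.086.
k=2: B_{4}/(4)! × [f^{(3)}(41) − f^{(3)}(3)] = −1/720 × (0.000384056 − 0.00110752) = 1.00480e-06.
Running total after k=2: 502.086.
k=3: B_{6}/(6)! × [f^{(5)}(41) − f^{(5)}(3)] = 1/30240 × (2.94561e-07 − 7.44371e-07) = -1.48747e-11.
Running total after k=3: 502.086.
k=4: B_{8}/(8)! × [f^{(7)}(41) − f^{(7)}(3)] = −1/1209600 × (1.74200e-10 − 4.18294e-10) = 2.01798e-16.

S_4 ≈ 502.086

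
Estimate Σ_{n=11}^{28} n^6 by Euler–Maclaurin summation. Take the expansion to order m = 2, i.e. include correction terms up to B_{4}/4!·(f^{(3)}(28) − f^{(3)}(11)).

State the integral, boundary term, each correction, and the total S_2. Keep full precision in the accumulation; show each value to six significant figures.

S_2 ≈ 2.17513e+09

Integral: ∫_11^28 x^6 dx = 1.92478e+09.
½[f(11) + f(28)] = ½[1.77156e+06 + 4.81890e+08] = 2.41831e+08.
Integral + boundary = 2.16661e+09.
Correction k=1: B_{2}/2! · (f^{(1)}(28) − f^{(1)}(11)) = 1/12 · (1.03262e+08 − 966306) = 8.52466e+06.
Partial sum through k=1: 2.17513e+09.
Correction k=2: B_{4}/4! · (f^{(3)}(28) − f^{(3)}(11)) = −1/720 · (2.63424e+06 − 159720) = -3436.83.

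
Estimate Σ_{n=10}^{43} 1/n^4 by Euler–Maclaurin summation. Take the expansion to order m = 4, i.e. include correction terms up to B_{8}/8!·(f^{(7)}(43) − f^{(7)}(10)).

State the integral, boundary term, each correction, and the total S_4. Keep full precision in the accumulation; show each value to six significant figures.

S_4 ≈ 0.000382602

The integral term ∫_10^43 1/x^4 dx = 0.000329141.
Boundary: ½(f(10) + f(43)) = ½(0.000100000 + 2.92500e-07) = 5.01463e-05.
Integral + boundary = 0.000379287.
Order-1 term: 1/12 · (-2.72093e-08 − (-4.00000e-05)) = 3.33107e-06.
After k=1: 0.000382618.
Order-2 term: −1/720 · (-4.41471e-10 − (-1.20000e-05)) = -1.66661e-08.
After k=2: 0.000382601.
Order-3 term: 1/30240 · (-1.33707e-11 − (-6.72000e-06)) = 2.22222e-10.
After k=3: 0.000382602.
Order-4 term: −1/1209600 · (-6.50817e-13 − (-6.04800e-06)) = -5.00000e-12.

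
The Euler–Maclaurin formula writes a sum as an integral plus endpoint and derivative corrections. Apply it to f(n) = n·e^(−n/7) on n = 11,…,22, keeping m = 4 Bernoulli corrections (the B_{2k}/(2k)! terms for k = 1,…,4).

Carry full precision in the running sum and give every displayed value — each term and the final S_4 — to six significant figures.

S_4 ≈ 19.0345

Integral: ∫_11^22 x·e^(−x/7) dx = 17.4149.
Boundary: ½(f(11) + f(22)) = ½(2.28523 + 0.949505) = 1.61737.
Running total after boundary: 19.0323.
Order-1 term: 1/12 · (-0.0924842 − (-0.118713)) = 0.00218575.
After k=1: 19.0345.
Order-2 term: −1/720 · (-0.000125829 − 0.00605680) = 8.58698e-06.
After k=2: 19.0345.
Order-3 term: 1/30240 · (3.33832e-05 − 0.000296660) = -8.70623e-09.
After k=3: 19.0345.
Order-4 term: −1/1209600 · (1.41499e-06 − 9.58594e-06) = 6.75509e-12.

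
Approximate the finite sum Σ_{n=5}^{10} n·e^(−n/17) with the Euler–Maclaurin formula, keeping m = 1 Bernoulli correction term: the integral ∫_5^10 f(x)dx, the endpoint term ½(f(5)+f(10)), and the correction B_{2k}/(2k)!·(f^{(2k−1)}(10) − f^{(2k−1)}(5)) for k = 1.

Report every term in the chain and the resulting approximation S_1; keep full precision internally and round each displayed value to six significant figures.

Integral: ∫_5^10 x·e^(−x/17) dx = 23.8150.
Endpoint term: (f(5) + f(10))/2 = (3.72594 + 5.55306)/2 = 4.63950.
Running total after boundary: 28.4545.
Order-1 term: 1/12 · (0.228656 − 0.526016) = -0.0247800.

S_1 ≈ 28.4297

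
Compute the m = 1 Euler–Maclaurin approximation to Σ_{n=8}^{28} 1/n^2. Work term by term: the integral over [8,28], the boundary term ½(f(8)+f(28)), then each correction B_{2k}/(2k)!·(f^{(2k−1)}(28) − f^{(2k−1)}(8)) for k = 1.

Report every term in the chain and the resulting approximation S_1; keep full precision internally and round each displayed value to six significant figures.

S_1 ≈ 0.0980539

Integral: ∫_8^28 1/x^2 dx = 0.0892857.
½[f(8) + f(28)] = ½[0.0156250 + 0.00127551] = 0.00845026.
Running total after boundary: 0.0977360.
k=1: B_{2}/(2)! × [f^{(1)}(28) − f^{(1)}(8)] = 1/12 × (-9.11079e-05 − (-0.00390625)) = 0.000317929.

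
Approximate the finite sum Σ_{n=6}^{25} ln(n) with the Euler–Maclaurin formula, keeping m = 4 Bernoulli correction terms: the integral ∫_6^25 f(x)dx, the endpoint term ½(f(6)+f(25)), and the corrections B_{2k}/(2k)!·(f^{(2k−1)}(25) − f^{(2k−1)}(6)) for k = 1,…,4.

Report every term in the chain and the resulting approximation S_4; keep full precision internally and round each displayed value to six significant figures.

The integral term ∫_6^25 ln(x) dx = 50.7213.
½[f(6) + f(25)] = ½[1.79176 + 3.21888] = 2.50532.
Running total after boundary: 53.2267.
k=1: B_{2}/(2)! × [f^{(1)}(25) − f^{(1)}(6)] = 1/12 × (0.0400000 − 0.166667) = -0.0105556.
Running total after k=1: 53.2161.
k=2: B_{4}/(4)! × [f^{(3)}(25) − f^{(3)}(6)] = −1/720 × (0.000128000 − 0.00925926) = 1.26823e-05.
Running total after k=2: 53.2161.
k=3: B_{6}/(6)! × [f^{(5)}(25) − f^{(5)}(6)] = 1/30240 × (2.45760e-06 − 0.00308642) = -1.01983e-07.
Running total after k=3: 53.2161.
k=4: B_{8}/(8)! × [f^{(7)}(25) − f^{(7)}(6)] = −1/1209600 × (1.17965e-07 − 0.00257202) = 2.12624e-09.

S_4 ≈ 53.2161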